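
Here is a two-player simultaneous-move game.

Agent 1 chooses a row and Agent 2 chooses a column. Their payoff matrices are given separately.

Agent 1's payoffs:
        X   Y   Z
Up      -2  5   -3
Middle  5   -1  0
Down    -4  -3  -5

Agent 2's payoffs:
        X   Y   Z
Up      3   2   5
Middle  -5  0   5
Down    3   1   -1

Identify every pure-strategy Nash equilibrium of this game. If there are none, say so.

(Middle, Z)

Agent 1 against X: payoffs -2, 5, -4 → best response Middle.
Agent 1 against Y: payoffs 5, -1, -3 → best response Up.
Agent 1 against Z: payoffs -3, 0, -5 → best response Middle.
Agent 2 against Up: payoffs 3, 2, 5 → best response Z.
Agent 2 against Middle: payoffs -5, 0, 5 → best response Z.
Agent 2 against Down: payoffs 3, 1, -1 → best response X.
Mutual best responses: (Middle, Z).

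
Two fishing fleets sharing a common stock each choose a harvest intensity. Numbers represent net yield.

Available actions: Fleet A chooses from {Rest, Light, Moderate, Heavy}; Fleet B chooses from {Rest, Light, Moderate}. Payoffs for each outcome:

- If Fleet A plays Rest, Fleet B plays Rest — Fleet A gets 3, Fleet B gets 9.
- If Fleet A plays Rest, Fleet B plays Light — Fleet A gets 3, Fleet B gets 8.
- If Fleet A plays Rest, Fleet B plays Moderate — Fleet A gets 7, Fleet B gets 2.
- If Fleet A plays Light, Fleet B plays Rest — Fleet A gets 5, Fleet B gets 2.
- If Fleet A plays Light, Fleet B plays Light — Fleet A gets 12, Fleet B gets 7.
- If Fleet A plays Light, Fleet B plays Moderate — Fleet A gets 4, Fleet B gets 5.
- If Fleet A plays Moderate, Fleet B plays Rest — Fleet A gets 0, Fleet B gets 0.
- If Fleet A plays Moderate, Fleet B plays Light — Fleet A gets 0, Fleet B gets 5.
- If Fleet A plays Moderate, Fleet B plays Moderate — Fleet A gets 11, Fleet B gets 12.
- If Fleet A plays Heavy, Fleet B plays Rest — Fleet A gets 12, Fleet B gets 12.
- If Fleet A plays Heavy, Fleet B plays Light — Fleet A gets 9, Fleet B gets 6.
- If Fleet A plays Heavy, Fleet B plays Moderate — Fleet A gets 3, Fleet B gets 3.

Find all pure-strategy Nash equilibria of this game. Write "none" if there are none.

Mark each player's best response to every combination of opponents' strategies; a profile where every player is best-responding is a pure Nash equilibrium.
Fleet A against Rest: payoffs 3, 5, 0, 12 → best response Heavy.
Fleet A against Light: payoffs 3, 12, 0, 9 → best response Light.
Fleet A against Moderate: payoffs 7, 4, 11, 3 → best response Moderate.
Fleet B against Rest: payoffs 9, 8, 2 → best response Rest.
Fleet B against Light: payoffs 2, 7, 5 → best response Light.
Fleet B against Moderate: payoffs 0, 5, 12 → best response Moderate.
Fleet B against Heavy: payoffs 12, 6, 3 → best response Rest.
Mutual best responses: (Light, Light); (Moderate, Moderate); (Heavy, Rest).

Pure-strategy Nash equilibria: (Light, Light) and (Moderate, Moderate) and (Heavy, Rest)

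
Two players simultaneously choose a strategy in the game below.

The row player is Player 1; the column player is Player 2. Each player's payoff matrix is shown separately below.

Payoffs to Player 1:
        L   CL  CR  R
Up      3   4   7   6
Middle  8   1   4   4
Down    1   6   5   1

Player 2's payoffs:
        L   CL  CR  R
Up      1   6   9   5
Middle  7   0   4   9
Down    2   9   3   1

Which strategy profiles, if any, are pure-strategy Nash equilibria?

The pure Nash equilibria are (Up, CR), (Down, CL).

Mark each player's best response to every combination of opponents' strategies; a profile where every player is best-responding is a pure Nash equilibrium.
Player 1 against L: payoffs 3, 8, 1 → best response Middle.
Player 1 against CL: payoffs 4, 1, 6 → best response Down.
Player 1 against CR: payoffs 7, 4, 5 → best response Up.
Player 1 against R: payoffs 6, 4, 1 → best response Up.
Player 2 against Up: payoffs 1, 6, 9, 5 → best response CR.
Player 2 against Middle: payoffs 7, 0, 4, 9 → best response R.
Player 2 against Down: payoffs 2, 9, 3, 1 → best response CL.
Mutual best responses: (Up, CR); (Down, CL).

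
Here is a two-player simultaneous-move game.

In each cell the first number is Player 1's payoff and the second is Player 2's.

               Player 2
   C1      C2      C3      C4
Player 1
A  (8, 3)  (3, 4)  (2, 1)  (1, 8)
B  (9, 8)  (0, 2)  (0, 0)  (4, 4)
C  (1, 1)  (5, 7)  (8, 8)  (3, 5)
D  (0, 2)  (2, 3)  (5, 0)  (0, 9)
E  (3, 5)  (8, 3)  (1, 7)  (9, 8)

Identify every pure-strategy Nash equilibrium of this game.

Pure-strategy Nash equilibria: (B, C1); (C, C3); (E, C4)

Check each profile: it is a Nash equilibrium iff no player can strictly gain by switching unilaterally.
(A, C1): Player 1 can switch to B (8 → 9). Not NE.
(A, C2): Player 1 can switch to C (3 → 5). Not NE.
(A, C3): Player 1 can switch to C (2 → 8). Not NE.
(A, C4): Player 1 can switch to B (1 → 4). Not NE.
(B, C1): Player 1 gets 9, best alternative 8; Player 2 gets 8, best alternative 4. No profitable deviation — NE.
(B, C2): Player 1 can switch to A (0 → 3). Not NE.
(B, C3): Player 1 can switch to A (0 → 2). Not NE.
(B, C4): Player 1 can switch to E (4 → 9). Not NE.
(C, C1): Player 1 can switch to A (1 → 8). Not NE.
(C, C2): Player 1 can switch to E (5 → 8). Not NE.
(C, C3): Player 1 gets 8, best alternative 5; Player 2 gets 8, best alternative 7. No profitable deviation — NE.
(C, C4): Player 1 can switch to B (3 → 4). Not NE.
(E, C4): Player 1 gets 9, best alternative 4; Player 2 gets 8, best alternative 7. No profitable deviation — NE.
(The remaining 7 profiles each have a profitable deviation by the same check.)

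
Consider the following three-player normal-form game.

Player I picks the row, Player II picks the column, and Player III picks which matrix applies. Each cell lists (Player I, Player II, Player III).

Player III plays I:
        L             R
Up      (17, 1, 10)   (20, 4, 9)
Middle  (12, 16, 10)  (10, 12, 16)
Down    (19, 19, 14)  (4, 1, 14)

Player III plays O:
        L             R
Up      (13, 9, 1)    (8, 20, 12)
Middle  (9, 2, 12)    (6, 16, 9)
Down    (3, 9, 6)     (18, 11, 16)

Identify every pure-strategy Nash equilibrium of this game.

(Up, L, I): Player I can switch to Down (17 → 19). Not NE.
(Up, L, O): Player II can switch to R (9 → 20). Not NE.
(Up, R, I): Player III can switch to O (9 → 12). Not NE.
(Up, R, O): Player I can switch to Down (8 → 18). Not NE.
(Middle, L, I): Player I can switch to Up (12 → 17). Not NE.
(Middle, L, O): Player I can switch to Up (9 → 13). Not NE.
(Middle, R, I): Player I can switch to Up (10 → 20). Not NE.
(Middle, R, O): Player I can switch to Up (6 → 8). Not NE.
(Down, L, I): Player I gets 19, best alternative 17; Player II gets 19, best alternative 1; Player III gets 14, best alternative 6. No profitable deviation — NE.
(Down, L, O): Player I can switch to Up (3 → 13). Not NE.
(Down, R, I): Player I can switch to Up (4 → 20). Not NE.
(Down, R, O): Player I gets 18, best alternative 8; Player II gets 11, best alternative 9; Player III gets 16, best alternative 14. No profitable deviation — NE.

Pure-strategy Nash equilibria: (Down, L, I); (Down, R, O)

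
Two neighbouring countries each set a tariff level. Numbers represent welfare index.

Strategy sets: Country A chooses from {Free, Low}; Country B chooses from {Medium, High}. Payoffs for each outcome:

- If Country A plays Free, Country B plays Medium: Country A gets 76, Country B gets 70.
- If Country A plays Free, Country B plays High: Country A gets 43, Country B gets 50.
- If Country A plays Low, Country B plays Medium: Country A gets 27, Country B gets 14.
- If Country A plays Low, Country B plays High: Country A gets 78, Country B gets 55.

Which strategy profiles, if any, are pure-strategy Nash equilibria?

Pure-strategy Nash equilibria: (Free, Medium) and (Low, High)

Check each profile: it is a Nash equilibrium iff no player can strictly gain by switching unilaterally.
(Free, Medium): Country A gets 76, best alternative 27; Country B gets 70, best alternative 50. No profitable deviation — NE.
(Free, High): Country A can switch to Low (43 → 78). Not NE.
(Low, Medium): Country A can switch to Free (27 → 76). Not NE.
(Low, High): Country A gets 78, best alternative 43; Country B gets 55, best alternative 14. No profitable deviation — NE.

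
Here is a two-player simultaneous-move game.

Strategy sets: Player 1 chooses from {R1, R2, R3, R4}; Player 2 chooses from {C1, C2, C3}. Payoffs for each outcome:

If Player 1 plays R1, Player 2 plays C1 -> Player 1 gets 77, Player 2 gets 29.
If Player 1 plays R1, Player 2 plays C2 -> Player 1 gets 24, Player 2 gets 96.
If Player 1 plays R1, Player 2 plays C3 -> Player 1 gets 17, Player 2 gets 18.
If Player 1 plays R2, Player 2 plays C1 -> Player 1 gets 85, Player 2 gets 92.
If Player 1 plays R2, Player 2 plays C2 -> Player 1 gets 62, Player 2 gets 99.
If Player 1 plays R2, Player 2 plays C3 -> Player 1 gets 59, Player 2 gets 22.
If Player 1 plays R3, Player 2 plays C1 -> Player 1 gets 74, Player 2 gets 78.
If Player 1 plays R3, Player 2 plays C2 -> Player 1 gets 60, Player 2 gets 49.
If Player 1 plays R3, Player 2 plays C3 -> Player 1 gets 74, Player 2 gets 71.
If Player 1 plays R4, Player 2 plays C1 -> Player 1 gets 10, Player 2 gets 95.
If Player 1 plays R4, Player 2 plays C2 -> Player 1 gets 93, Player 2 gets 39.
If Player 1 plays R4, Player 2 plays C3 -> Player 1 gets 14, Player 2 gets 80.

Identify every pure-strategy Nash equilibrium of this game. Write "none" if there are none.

No pure-strategy Nash equilibrium.

Player 1 against C1: payoffs 77, 85, 74, 10 → best response R2.
Player 1 against C2: payoffs 24, 62, 60, 93 → best response R4.
Player 1 against C3: payoffs 17, 59, 74, 14 → best response R3.
Player 2 against R1: payoffs 29, 96, 18 → best response C2.
Player 2 against R2: payoffs 92, 99, 22 → best response C2.
Player 2 against R3: payoffs 78, 49, 71 → best response C1.
Player 2 against R4: payoffs 95, 39, 80 → best response C1.
No profile is a mutual best response for all players.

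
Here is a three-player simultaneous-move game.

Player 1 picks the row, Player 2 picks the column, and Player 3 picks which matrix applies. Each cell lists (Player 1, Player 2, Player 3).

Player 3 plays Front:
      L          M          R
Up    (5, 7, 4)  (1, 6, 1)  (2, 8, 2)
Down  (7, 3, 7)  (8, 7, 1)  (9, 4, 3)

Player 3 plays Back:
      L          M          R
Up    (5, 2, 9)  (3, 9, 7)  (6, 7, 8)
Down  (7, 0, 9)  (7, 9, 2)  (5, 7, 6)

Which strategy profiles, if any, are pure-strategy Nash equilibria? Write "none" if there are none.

Pure NE: (Down, M, Back)

(Up, L, Front): Player 1 can switch to Down (5 → 7). Not NE.
(Up, L, Back): Player 1 can switch to Down (5 → 7). Not NE.
(Up, M, Front): Player 1 can switch to Down (1 → 8). Not NE.
(Up, M, Back): Player 1 can switch to Down (3 → 7). Not NE.
(Up, R, Front): Player 1 can switch to Down (2 → 9). Not NE.
(Up, R, Back): Player 2 can switch to M (7 → 9). Not NE.
(Down, L, Front): Player 2 can switch to M (3 → 7). Not NE.
(Down, L, Back): Player 2 can switch to M (0 → 9). Not NE.
(Down, M, Back): Player 1 gets 7, best alternative 3; Player 2 gets 9, best alternative 7; Player 3 gets 2, best alternative 1. No profitable deviation — NE.
(The remaining 3 profiles each have a profitable deviation by the same check.)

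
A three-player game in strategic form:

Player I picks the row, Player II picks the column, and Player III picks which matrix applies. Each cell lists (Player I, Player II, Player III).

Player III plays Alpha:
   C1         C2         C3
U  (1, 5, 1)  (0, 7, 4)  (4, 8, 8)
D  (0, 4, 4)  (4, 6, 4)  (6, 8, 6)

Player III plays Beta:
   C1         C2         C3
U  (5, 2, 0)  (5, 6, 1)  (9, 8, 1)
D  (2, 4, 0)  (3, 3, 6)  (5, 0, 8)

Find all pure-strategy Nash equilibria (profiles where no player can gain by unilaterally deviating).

Player I against (C1, Alpha): payoffs 1, 0 → best response U.
Player I against (C1, Beta): payoffs 5, 2 → best response U.
Player I against (C2, Alpha): payoffs 0, 4 → best response D.
Player I against (C2, Beta): payoffs 5, 3 → best response U.
Player I against (C3, Alpha): payoffs 4, 6 → best response D.
Player I against (C3, Beta): payoffs 9, 5 → best response U.
Player II against (U, Alpha): payoffs 5, 7, 8 → best response C3.
Player II against (U, Beta): payoffs 2, 6, 8 → best response C3.
Player II against (D, Alpha): payoffs 4, 6, 8 → best response C3.
Player II against (D, Beta): payoffs 4, 3, 0 → best response C1.
Player III against (U, C1): payoffs 1, 0 → best response Alpha.
Player III against (U, C2): payoffs 4, 1 → best response Alpha.
Player III against (U, C3): payoffs 8, 1 → best response Alpha.
Player III against (D, C1): payoffs 4, 0 → best response Alpha.
Player III against (D, C2): payoffs 4, 6 → best response Beta.
Player III against (D, C3): payoffs 6, 8 → best response Beta.
No profile is a mutual best response for all players.

There is no pure-strategy Nash equilibrium.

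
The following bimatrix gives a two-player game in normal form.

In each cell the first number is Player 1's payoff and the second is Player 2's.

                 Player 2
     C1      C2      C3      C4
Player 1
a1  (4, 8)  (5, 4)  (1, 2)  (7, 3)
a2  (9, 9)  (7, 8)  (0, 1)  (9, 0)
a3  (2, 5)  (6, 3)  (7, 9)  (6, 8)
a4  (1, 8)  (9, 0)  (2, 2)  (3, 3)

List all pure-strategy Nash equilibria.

Pure-strategy Nash equilibria: (a2, C1), (a3, C3)

Player 1 against C1: payoffs 4, 9, 2, 1 → best response a2.
Player 1 against C2: payoffs 5, 7, 6, 9 → best response a4.
Player 1 against C3: payoffs 1, 0, 7, 2 → best response a3.
Player 1 against C4: payoffs 7, 9, 6, 3 → best response a2.
Player 2 against a1: payoffs 8, 4, 2, 3 → best response C1.
Player 2 against a2: payoffs 9, 8, 1, 0 → best response C1.
Player 2 against a3: payoffs 5, 3, 9, 8 → best response C3.
Player 2 against a4: payoffs 8, 0, 2, 3 → best response C1.
Mutual best responses: (a2, C1); (a3, C3).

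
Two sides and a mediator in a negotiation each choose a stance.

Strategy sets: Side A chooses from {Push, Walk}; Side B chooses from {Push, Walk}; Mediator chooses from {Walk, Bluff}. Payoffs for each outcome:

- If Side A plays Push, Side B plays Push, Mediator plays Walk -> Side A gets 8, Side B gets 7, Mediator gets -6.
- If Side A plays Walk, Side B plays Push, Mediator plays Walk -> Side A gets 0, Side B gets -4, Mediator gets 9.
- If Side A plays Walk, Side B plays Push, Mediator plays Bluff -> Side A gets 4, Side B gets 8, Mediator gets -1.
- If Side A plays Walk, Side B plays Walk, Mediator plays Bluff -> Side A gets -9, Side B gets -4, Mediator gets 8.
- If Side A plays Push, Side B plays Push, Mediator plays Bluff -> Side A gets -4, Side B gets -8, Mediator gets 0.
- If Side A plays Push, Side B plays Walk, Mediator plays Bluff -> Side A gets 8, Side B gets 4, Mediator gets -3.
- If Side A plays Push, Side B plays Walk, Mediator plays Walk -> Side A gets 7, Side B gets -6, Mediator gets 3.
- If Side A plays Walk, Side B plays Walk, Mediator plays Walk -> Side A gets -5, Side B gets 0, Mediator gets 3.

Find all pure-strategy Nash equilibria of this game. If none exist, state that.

No pure-strategy Nash equilibrium.

For each player, find the best response to each opponent profile; mutual best responses are the pure NE.
Side A against (Push, Walk): payoffs 8, 0 → best response Push.
Side A against (Push, Bluff): payoffs -4, 4 → best response Walk.
Side A against (Walk, Walk): payoffs 7, -5 → best response Push.
Side A against (Walk, Bluff): payoffs 8, -9 → best response Push.
Side B against (Push, Walk): payoffs 7, -6 → best response Push.
Side B against (Push, Bluff): payoffs -8, 4 → best response Walk.
Side B against (Walk, Walk): payoffs -4, 0 → best response Walk.
Side B against (Walk, Bluff): payoffs 8, -4 → best response Push.
Mediator against (Push, Push): payoffs -6, 0 → best response Bluff.
Mediator against (Push, Walk): payoffs 3, -3 → best response Walk.
Mediator against (Walk, Push): payoffs 9, -1 → best response Walk.
Mediator against (Walk, Walk): payoffs 3, 8 → best response Bluff.
No profile is a mutual best response for all players.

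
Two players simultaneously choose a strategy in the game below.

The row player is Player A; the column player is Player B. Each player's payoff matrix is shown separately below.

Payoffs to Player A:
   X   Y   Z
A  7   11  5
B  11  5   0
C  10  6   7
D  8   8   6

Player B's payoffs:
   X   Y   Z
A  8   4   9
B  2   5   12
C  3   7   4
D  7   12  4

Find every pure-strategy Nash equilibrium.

none

(A, X): Player A can switch to B (7 → 11). Not NE.
(A, Y): Player B can switch to X (4 → 8). Not NE.
(A, Z): Player A can switch to C (5 → 7). Not NE.
(B, X): Player B can switch to Y (2 → 5). Not NE.
(B, Y): Player A can switch to A (5 → 11). Not NE.
(B, Z): Player A can switch to A (0 → 5). Not NE.
(C, X): Player A can switch to B (10 → 11). Not NE.
(C, Y): Player A can switch to A (6 → 11). Not NE.
(C, Z): Player B can switch to Y (4 → 7). Not NE.
(D, X): Player A can switch to B (8 → 11). Not NE.
(The remaining 2 profiles each have a profitable deviation by the same check.)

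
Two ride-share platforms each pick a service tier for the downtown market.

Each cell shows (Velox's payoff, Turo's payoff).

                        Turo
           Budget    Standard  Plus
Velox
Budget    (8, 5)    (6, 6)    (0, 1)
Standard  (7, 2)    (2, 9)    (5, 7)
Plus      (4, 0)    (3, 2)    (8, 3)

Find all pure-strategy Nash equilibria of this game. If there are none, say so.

(Budget, Standard); (Plus, Plus)

(Budget, Budget): Turo can switch to Standard (5 → 6). Not NE.
(Budget, Standard): Velox gets 6, best alternative 3; Turo gets 6, best alternative 5. No profitable deviation — NE.
(Budget, Plus): Velox can switch to Standard (0 → 5). Not NE.
(Standard, Budget): Velox can switch to Budget (7 → 8). Not NE.
(Standard, Standard): Velox can switch to Budget (2 → 6). Not NE.
(Standard, Plus): Velox can switch to Plus (5 → 8). Not NE.
(Plus, Budget): Velox can switch to Budget (4 → 8). Not NE.
(Plus, Standard): Velox can switch to Budget (3 → 6). Not NE.
(Plus, Plus): Velox gets 8, best alternative 5; Turo gets 3, best alternative 2. No profitable deviation — NE.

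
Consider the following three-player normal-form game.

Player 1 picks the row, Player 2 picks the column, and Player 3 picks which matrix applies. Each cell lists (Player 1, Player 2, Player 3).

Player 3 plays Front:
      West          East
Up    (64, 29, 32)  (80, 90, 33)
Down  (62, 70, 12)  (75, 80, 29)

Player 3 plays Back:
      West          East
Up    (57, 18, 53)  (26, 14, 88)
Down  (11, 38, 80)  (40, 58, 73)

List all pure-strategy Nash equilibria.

Pure-strategy Nash equilibria: (Up, West, Back); (Down, East, Back)

(Up, West, Front): Player 2 can switch to East (29 → 90). Not NE.
(Up, West, Back): Player 1 gets 57, best alternative 11; Player 2 gets 18, best alternative 14; Player 3 gets 53, best alternative 32. No profitable deviation — NE.
(Up, East, Front): Player 3 can switch to Back (33 → 88). Not NE.
(Up, East, Back): Player 1 can switch to Down (26 → 40). Not NE.
(Down, West, Front): Player 1 can switch to Up (62 → 64). Not NE.
(Down, West, Back): Player 1 can switch to Up (11 → 57). Not NE.
(Down, East, Front): Player 1 can switch to Up (75 → 80). Not NE.
(Down, East, Back): Player 1 gets 40, best alternative 26; Player 2 gets 58, best alternative 38; Player 3 gets 73, best alternative 29. No profitable deviation — NE.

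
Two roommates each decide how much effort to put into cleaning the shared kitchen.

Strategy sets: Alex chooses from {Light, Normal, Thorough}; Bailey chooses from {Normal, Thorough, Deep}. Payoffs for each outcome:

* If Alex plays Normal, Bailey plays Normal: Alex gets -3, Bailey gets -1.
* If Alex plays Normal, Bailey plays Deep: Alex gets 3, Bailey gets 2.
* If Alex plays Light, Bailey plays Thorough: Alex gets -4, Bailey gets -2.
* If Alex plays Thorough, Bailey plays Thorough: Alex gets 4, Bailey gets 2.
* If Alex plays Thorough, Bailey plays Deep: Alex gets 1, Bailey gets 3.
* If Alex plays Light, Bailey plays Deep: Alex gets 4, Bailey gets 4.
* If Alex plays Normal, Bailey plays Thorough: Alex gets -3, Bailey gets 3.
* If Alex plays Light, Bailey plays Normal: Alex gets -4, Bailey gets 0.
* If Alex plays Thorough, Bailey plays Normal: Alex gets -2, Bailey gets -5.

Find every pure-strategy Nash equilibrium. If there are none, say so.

(Light, Deep)

For each strategy profile, look for a profitable unilateral deviation.
(Light, Normal): Alex can switch to Normal (-4 → -3). Not NE.
(Light, Thorough): Alex can switch to Normal (-4 → -3). Not NE.
(Light, Deep): Alex gets 4, best alternative 3; Bailey gets 4, best alternative 0. No profitable deviation — NE.
(Normal, Normal): Alex can switch to Thorough (-3 → -2). Not NE.
(Normal, Thorough): Alex can switch to Thorough (-3 → 4). Not NE.
(Normal, Deep): Alex can switch to Light (3 → 4). Not NE.
(Thorough, Normal): Bailey can switch to Thorough (-5 → 2). Not NE.
(Thorough, Thorough): Bailey can switch to Deep (2 → 3). Not NE.
(Thorough, Deep): Alex can switch to Light (1 → 4). Not NE.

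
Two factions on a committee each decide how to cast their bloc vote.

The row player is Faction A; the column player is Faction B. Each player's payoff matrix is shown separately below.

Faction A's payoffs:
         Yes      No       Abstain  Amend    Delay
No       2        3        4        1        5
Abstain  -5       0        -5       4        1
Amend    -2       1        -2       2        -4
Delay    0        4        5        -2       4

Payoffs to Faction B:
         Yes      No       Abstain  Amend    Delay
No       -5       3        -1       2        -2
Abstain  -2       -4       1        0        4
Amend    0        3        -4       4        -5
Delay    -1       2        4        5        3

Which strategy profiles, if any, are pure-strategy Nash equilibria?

(No, Yes): Faction B can switch to No (-5 → 3). Not NE.
(No, No): Faction A can switch to Delay (3 → 4). Not NE.
(No, Abstain): Faction A can switch to Delay (4 → 5). Not NE.
(No, Amend): Faction A can switch to Abstain (1 → 4). Not NE.
(No, Delay): Faction B can switch to No (-2 → 3). Not NE.
(Abstain, Yes): Faction A can switch to No (-5 → 2). Not NE.
(Abstain, No): Faction A can switch to No (0 → 3). Not NE.
(Abstain, Abstain): Faction A can switch to No (-5 → 4). Not NE.
(Abstain, Amend): Faction B can switch to Abstain (0 → 1). Not NE.
(Abstain, Delay): Faction A can switch to No (1 → 5). Not NE.
(Amend, Yes): Faction A can switch to No (-2 → 2). Not NE.
(Amend, No): Faction A can switch to No (1 → 3). Not NE.
(The remaining 8 profiles each have a profitable deviation by the same check.)

This game has no pure Nash equilibrium.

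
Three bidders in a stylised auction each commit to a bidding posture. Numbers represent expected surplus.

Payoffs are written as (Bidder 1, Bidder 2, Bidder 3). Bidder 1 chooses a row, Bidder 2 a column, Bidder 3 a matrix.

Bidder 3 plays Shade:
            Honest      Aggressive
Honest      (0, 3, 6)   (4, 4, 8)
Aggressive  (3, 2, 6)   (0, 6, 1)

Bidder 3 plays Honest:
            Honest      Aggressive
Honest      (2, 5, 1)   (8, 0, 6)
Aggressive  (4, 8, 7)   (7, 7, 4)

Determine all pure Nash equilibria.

Mark each player's best response to every combination of opponents' strategies; a profile where every player is best-responding is a pure Nash equilibrium.
Bidder 1 against (Honest, Shade): payoffs 0, 3 → best response Aggressive.
Bidder 1 against (Honest, Honest): payoffs 2, 4 → best response Aggressive.
Bidder 1 against (Aggressive, Shade): payoffs 4, 0 → best response Honest.
Bidder 1 against (Aggressive, Honest): payoffs 8, 7 → best response Honest.
Bidder 2 against (Honest, Shade): payoffs 3, 4 → best response Aggressive.
Bidder 2 against (Honest, Honest): payoffs 5, 0 → best response Honest.
Bidder 2 against (Aggressive, Shade): payoffs 2, 6 → best response Aggressive.
Bidder 2 against (Aggressive, Honest): payoffs 8, 7 → best response Honest.
Bidder 3 against (Honest, Honest): payoffs 6, 1 → best response Shade.
Bidder 3 against (Honest, Aggressive): payoffs 8, 6 → best response Shade.
Bidder 3 against (Aggressive, Honest): payoffs 6, 7 → best response Honest.
Bidder 3 against (Aggressive, Aggressive): payoffs 1, 4 → best response Honest.
Mutual best responses: (Honest, Aggressive, Shade); (Aggressive, Honest, Honest).

Pure-strategy Nash equilibria: (Honest, Aggressive, Shade); (Aggressive, Honest, Honest)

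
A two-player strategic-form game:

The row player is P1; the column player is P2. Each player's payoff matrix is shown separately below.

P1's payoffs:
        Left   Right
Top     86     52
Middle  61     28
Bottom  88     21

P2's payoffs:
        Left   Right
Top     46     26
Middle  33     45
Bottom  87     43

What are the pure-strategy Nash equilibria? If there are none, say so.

(Top, Left): P1 can switch to Bottom (86 → 88). Not NE.
(Top, Right): P2 can switch to Left (26 → 46). Not NE.
(Middle, Left): P1 can switch to Top (61 → 86). Not NE.
(Middle, Right): P1 can switch to Top (28 → 52). Not NE.
(Bottom, Left): P1 gets 88, best alternative 86; P2 gets 87, best alternative 43. No profitable deviation — NE.
(Bottom, Right): P1 can switch to Top (21 → 52). Not NE.

The unique pure-strategy Nash equilibrium is (Bottom, Left).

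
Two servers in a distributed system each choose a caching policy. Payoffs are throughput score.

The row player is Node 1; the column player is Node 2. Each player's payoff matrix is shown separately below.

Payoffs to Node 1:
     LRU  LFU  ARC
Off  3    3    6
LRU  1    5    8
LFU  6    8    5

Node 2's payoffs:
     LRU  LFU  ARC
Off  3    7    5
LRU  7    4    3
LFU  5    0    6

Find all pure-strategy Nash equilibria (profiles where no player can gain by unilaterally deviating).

For each strategy profile, look for a profitable unilateral deviation.
(Off, LRU): Node 1 can switch to LFU (3 → 6). Not NE.
(Off, LFU): Node 1 can switch to LRU (3 → 5). Not NE.
(Off, ARC): Node 1 can switch to LRU (6 → 8). Not NE.
(LRU, LRU): Node 1 can switch to Off (1 → 3). Not NE.
(LRU, LFU): Node 1 can switch to LFU (5 → 8). Not NE.
(LRU, ARC): Node 2 can switch to LRU (3 → 7). Not NE.
(The remaining 3 profiles each have a profitable deviation by the same check.)

none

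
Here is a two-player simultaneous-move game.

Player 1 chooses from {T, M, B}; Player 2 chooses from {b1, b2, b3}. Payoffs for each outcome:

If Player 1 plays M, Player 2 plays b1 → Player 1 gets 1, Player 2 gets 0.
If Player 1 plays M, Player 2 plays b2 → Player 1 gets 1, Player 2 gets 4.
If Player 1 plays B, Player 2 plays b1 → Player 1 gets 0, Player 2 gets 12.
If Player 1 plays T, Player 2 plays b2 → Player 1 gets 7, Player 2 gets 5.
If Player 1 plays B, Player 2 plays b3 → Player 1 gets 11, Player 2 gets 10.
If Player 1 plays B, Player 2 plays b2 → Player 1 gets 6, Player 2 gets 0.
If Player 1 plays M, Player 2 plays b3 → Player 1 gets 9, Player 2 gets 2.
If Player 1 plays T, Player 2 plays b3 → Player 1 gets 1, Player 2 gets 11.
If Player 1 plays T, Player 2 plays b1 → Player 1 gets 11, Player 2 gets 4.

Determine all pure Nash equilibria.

There is no pure-strategy Nash equilibrium.

Player 1 against b1: payoffs 11, 1, 0 → best response T.
Player 1 against b2: payoffs 7, 1, 6 → best response T.
Player 1 against b3: payoffs 1, 9, 11 → best response B.
Player 2 against T: payoffs 4, 5, 11 → best response b3.
Player 2 against M: payoffs 0, 4, 2 → best response b2.
Player 2 against B: payoffs 12, 0, 10 → best response b1.
No profile is a mutual best response for all players.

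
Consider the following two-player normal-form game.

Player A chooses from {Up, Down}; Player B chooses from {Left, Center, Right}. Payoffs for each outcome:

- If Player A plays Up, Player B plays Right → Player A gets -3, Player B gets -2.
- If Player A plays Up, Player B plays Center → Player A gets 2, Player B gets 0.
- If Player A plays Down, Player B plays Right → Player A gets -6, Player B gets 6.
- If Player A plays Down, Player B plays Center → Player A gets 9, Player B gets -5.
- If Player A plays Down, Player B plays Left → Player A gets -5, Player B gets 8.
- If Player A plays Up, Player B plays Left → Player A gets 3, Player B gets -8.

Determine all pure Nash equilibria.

(Up, Left): Player B can switch to Center (-8 → 0). Not NE.
(Up, Center): Player A can switch to Down (2 → 9). Not NE.
(Up, Right): Player B can switch to Center (-2 → 0). Not NE.
(Down, Left): Player A can switch to Up (-5 → 3). Not NE.
(Down, Center): Player B can switch to Left (-5 → 8). Not NE.
(Down, Right): Player A can switch to Up (-6 → -3). Not NE.

This game has no pure Nash equilibrium.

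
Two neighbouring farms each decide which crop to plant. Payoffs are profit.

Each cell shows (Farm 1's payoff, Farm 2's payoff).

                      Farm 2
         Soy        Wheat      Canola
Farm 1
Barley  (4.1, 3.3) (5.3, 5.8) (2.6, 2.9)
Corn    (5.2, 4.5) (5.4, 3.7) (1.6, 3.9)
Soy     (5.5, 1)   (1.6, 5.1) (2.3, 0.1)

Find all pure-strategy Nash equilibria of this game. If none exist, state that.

For each strategy profile, look for a profitable unilateral deviation.
(Barley, Soy): Farm 1 can switch to Corn (4.1 → 5.2). Not NE.
(Barley, Wheat): Farm 1 can switch to Corn (5.3 → 5.4). Not NE.
(Barley, Canola): Farm 2 can switch to Soy (2.9 → 3.3). Not NE.
(Corn, Soy): Farm 1 can switch to Soy (5.2 → 5.5). Not NE.
(Corn, Wheat): Farm 2 can switch to Soy (3.7 → 4.5). Not NE.
(Corn, Canola): Farm 1 can switch to Barley (1.6 → 2.6). Not NE.
(The remaining 3 profiles each have a profitable deviation by the same check.)

There is no pure-strategy Nash equilibrium.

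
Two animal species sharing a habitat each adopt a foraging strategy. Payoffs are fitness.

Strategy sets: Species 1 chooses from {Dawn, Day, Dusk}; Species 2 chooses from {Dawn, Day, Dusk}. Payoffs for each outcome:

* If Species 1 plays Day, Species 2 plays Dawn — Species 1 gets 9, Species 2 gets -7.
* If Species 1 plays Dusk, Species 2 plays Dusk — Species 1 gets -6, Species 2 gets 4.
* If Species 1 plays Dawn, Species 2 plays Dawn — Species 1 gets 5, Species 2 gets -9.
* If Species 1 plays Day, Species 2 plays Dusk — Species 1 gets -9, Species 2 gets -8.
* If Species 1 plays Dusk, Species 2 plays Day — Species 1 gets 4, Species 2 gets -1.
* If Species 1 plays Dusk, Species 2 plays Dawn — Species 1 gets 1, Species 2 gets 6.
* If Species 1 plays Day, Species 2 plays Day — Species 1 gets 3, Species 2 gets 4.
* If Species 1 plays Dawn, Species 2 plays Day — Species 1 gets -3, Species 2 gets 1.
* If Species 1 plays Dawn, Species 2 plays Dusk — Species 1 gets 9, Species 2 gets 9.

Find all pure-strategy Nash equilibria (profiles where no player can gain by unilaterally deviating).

(Dawn, Dusk)

Check each profile: it is a Nash equilibrium iff no player can strictly gain by switching unilaterally.
(Dawn, Dawn): Species 1 can switch to Day (5 → 9). Not NE.
(Dawn, Day): Species 1 can switch to Day (-3 → 3). Not NE.
(Dawn, Dusk): Species 1 gets 9, best alternative -6; Species 2 gets 9, best alternative 1. No profitable deviation — NE.
(Day, Dawn): Species 2 can switch to Day (-7 → 4). Not NE.
(Day, Day): Species 1 can switch to Dusk (3 → 4). Not NE.
(Day, Dusk): Species 1 can switch to Dawn (-9 → 9). Not NE.
(Dusk, Dawn): Species 1 can switch to Dawn (1 → 5). Not NE.
(Dusk, Day): Species 2 can switch to Dawn (-1 → 6). Not NE.
(Dusk, Dusk): Species 1 can switch to Dawn (-6 → 9). Not NE.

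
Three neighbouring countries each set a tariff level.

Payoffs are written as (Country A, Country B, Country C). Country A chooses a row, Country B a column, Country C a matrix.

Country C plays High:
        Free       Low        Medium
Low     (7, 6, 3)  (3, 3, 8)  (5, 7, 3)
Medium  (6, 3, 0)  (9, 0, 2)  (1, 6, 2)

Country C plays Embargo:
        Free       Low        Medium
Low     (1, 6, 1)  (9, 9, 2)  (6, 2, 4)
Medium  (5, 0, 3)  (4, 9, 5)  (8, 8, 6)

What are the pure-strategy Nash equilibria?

none

Country A against (Free, High): payoffs 7, 6 → best response Low.
Country A against (Free, Embargo): payoffs 1, 5 → best response Medium.
Country A against (Low, High): payoffs 3, 9 → best response Medium.
Country A against (Low, Embargo): payoffs 9, 4 → best response Low.
Country A against (Medium, High): payoffs 5, 1 → best response Low.
Country A against (Medium, Embargo): payoffs 6, 8 → best response Medium.
Country B against (Low, High): payoffs 6, 3, 7 → best response Medium.
Country B against (Low, Embargo): payoffs 6, 9, 2 → best response Low.
Country B against (Medium, High): payoffs 3, 0, 6 → best response Medium.
Country B against (Medium, Embargo): payoffs 0, 9, 8 → best response Low.
Country C against (Low, Free): payoffs 3, 1 → best response High.
Country C against (Low, Low): payoffs 8, 2 → best response High.
Country C against (Low, Medium): payoffs 3, 4 → best response Embargo.
Country C against (Medium, Free): payoffs 0, 3 → best response Embargo.
Country C against (Medium, Low): payoffs 2, 5 → best response Embargo.
Country C against (Medium, Medium): payoffs 2, 6 → best response Embargo.
No profile is a mutual best response for all players.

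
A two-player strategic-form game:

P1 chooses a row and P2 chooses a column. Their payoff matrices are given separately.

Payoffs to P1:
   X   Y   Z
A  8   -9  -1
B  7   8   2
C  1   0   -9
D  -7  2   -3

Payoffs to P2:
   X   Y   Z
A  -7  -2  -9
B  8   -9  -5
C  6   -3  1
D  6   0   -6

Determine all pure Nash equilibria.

Mark each player's best response to every combination of opponents' strategies; a profile where every player is best-responding is a pure Nash equilibrium.
P1 against X: payoffs 8, 7, 1, -7 → best response A.
P1 against Y: payoffs -9, 8, 0, 2 → best response B.
P1 against Z: payoffs -1, 2, -9, -3 → best response B.
P2 against A: payoffs -7, -2, -9 → best response Y.
P2 against B: payoffs 8, -9, -5 → best response X.
P2 against C: payoffs 6, -3, 1 → best response X.
P2 against D: payoffs 6, 0, -6 → best response X.
No profile is a mutual best response for all players.

No pure-strategy Nash equilibrium.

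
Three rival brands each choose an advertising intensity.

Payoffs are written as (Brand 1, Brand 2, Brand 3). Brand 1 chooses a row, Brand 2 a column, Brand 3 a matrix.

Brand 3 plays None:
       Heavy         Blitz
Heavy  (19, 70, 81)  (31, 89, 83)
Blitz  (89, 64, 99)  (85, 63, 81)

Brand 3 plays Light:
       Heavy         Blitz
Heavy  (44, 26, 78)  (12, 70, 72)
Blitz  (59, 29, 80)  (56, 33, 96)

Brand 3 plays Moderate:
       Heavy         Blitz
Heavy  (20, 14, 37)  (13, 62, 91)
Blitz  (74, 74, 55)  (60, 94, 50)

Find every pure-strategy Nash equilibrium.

Brand 1 against (Heavy, None): payoffs 19, 89 → best response Blitz.
Brand 1 against (Heavy, Light): payoffs 44, 59 → best response Blitz.
Brand 1 against (Heavy, Moderate): payoffs 20, 74 → best response Blitz.
Brand 1 against (Blitz, None): payoffs 31, 85 → best response Blitz.
Brand 1 against (Blitz, Light): payoffs 12, 56 → best response Blitz.
Brand 1 against (Blitz, Moderate): payoffs 13, 60 → best response Blitz.
Brand 2 against (Heavy, None): payoffs 70, 89 → best response Blitz.
Brand 2 against (Heavy, Light): payoffs 26, 70 → best response Blitz.
Brand 2 against (Heavy, Moderate): payoffs 14, 62 → best response Blitz.
Brand 2 against (Blitz, None): payoffs 64, 63 → best response Heavy.
Brand 2 against (Blitz, Light): payoffs 29, 33 → best response Blitz.
Brand 2 against (Blitz, Moderate): payoffs 74, 94 → best response Blitz.
Brand 3 against (Heavy, Heavy): payoffs 81, 78, 37 → best response None.
Brand 3 against (Heavy, Blitz): payoffs 83, 72, 91 → best response Moderate.
Brand 3 against (Blitz, Heavy): payoffs 99, 80, 55 → best response None.
Brand 3 against (Blitz, Blitz): payoffs 81, 96, 50 → best response Light.
Mutual best responses: (Blitz, Heavy, None); (Blitz, Blitz, Light).

(Blitz, Heavy, None); (Blitz, Blitz, Light)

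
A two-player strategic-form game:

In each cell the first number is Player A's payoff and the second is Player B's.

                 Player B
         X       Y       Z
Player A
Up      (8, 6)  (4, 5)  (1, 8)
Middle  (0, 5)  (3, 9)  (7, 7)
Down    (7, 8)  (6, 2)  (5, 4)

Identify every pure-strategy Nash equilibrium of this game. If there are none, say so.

No pure-strategy Nash equilibrium.

Player A against X: payoffs 8, 0, 7 → best response Up.
Player A against Y: payoffs 4, 3, 6 → best response Down.
Player A against Z: payoffs 1, 7, 5 → best response Middle.
Player B against Up: payoffs 6, 5, 8 → best response Z.
Player B against Middle: payoffs 5, 9, 7 → best response Y.
Player B against Down: payoffs 8, 2, 4 → best response X.
No profile is a mutual best response for all players.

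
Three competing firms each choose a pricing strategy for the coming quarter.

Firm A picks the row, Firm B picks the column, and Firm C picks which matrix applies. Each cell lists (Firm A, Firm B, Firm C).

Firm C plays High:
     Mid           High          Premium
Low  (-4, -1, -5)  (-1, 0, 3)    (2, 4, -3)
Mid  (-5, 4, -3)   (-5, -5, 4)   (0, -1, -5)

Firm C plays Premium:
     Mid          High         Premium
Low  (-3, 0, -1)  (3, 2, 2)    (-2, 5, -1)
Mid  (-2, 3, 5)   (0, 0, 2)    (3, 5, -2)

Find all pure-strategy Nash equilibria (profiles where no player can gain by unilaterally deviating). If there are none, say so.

The unique pure-strategy Nash equilibrium is (Mid, Premium, Premium).

For each player, find the best response to each opponent profile; mutual best responses are the pure NE.
Firm A against (Mid, High): payoffs -4, -5 → best response Low.
Firm A against (Mid, Premium): payoffs -3, -2 → best response Mid.
Firm A against (High, High): payoffs -1, -5 → best response Low.
Firm A against (High, Premium): payoffs 3, 0 → best response Low.
Firm A against (Premium, High): payoffs 2, 0 → best response Low.
Firm A against (Premium, Premium): payoffs -2, 3 → best response Mid.
Firm B against (Low, High): payoffs -1, 0, 4 → best response Premium.
Firm B against (Low, Premium): payoffs 0, 2, 5 → best response Premium.
Firm B against (Mid, High): payoffs 4, -5, -1 → best response Mid.
Firm B against (Mid, Premium): payoffs 3, 0, 5 → best response Premium.
Firm C against (Low, Mid): payoffs -5, -1 → best response Premium.
Firm C against (Low, High): payoffs 3, 2 → best response High.
Firm C against (Low, Premium): payoffs -3, -1 → best response Premium.
Firm C against (Mid, Mid): payoffs -3, 5 → best response Premium.
Firm C against (Mid, High): payoffs 4, 2 → best response High.
Firm C against (Mid, Premium): payoffs -5, -2 → best response Premium.
Mutual best responses: (Mid, Premium, Premium).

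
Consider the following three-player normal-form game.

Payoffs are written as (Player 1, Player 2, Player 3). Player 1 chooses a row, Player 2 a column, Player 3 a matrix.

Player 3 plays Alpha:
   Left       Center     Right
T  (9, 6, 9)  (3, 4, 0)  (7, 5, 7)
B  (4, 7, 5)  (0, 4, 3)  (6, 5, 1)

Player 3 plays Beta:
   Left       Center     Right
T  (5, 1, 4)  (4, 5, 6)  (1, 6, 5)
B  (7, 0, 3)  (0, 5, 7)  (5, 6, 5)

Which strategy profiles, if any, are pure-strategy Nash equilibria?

The pure Nash equilibria are (T, Left, Alpha) and (B, Right, Beta).

Player 1 against (Left, Alpha): payoffs 9, 4 → best response T.
Player 1 against (Left, Beta): payoffs 5, 7 → best response B.
Player 1 against (Center, Alpha): payoffs 3, 0 → best response T.
Player 1 against (Center, Beta): payoffs 4, 0 → best response T.
Player 1 against (Right, Alpha): payoffs 7, 6 → best response T.
Player 1 against (Right, Beta): payoffs 1, 5 → best response B.
Player 2 against (T, Alpha): payoffs 6, 4, 5 → best response Left.
Player 2 against (T, Beta): payoffs 1, 5, 6 → best response Right.
Player 2 against (B, Alpha): payoffs 7, 4, 5 → best response Left.
Player 2 against (B, Beta): payoffs 0, 5, 6 → best response Right.
Player 3 against (T, Left): payoffs 9, 4 → best response Alpha.
Player 3 against (T, Center): payoffs 0, 6 → best response Beta.
Player 3 against (T, Right): payoffs 7, 5 → best response Alpha.
Player 3 against (B, Left): payoffs 5, 3 → best response Alpha.
Player 3 against (B, Center): payoffs 3, 7 → best response Beta.
Player 3 against (B, Right): payoffs 1, 5 → best response Beta.
Mutual best responses: (T, Left, Alpha); (B, Right, Beta).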